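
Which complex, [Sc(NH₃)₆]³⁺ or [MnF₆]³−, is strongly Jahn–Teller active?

[Sc(NH₃)₆]³⁺: Ammonia is neutral; balancing the +3 overall charge requires Sc(III). Sc sits in group 3, so the d-electron count is 3 − 3 = 0. The d⁰ configuration leaves the e_g set evenly filled (or empty) — no strong Jahn–Teller driving force.
[MnF₆]³−: Ligand charges: each fluoride is −1. With an overall charge of −3 the manganese centre must be in the +3 oxidation state. Manganese is a group-7 element; Mn(III) is therefore d⁴. Fluoride is a weak-field ligand for a first-row metal, so the complex is high-spin. The t₂g³e_g¹ (high-spin) configuration has an unevenly filled e_g set; the Jahn–Teller theorem predicts a tetragonal distortion (typically axial elongation) to lift the degeneracy.

[MnF₆]³−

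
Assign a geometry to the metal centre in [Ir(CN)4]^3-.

Ligand charges: each cyanide is −1. With an overall charge of −3 the iridium centre must be in the +1 oxidation state.
Ir sits in group 9, so the d-electron count is 9 − 1 = 8.
With 4 monodentate ligands the coordination number is 4.
A 5d d⁸ ion has a large crystal-field splitting; square planar leaves the high-energy d_{x²−y²} orbital empty and maximises CFSE.

square planar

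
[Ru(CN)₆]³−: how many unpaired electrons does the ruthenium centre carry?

Each cyanide is −1; balancing the −3 overall charge requires Ru(III).
Group 8 minus oxidation state 3 gives a d⁵ configuration.
The spin state decides the count: a 4d ion has a large Δₒ and is invariably low-spin.
An octahedral low-spin d⁵ ion is t₂g⁵e_g⁰, giving 1 unpaired electron.

1 unpaired electron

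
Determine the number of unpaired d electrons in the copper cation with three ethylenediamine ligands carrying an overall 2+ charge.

Ligand charges: ethylenediamine is neutral. With an overall charge of +2 the copper centre must be in the +2 oxidation state.
Copper is a group-11 element; Cu(II) is therefore d⁹.
Counting donor atoms: 3×ethylenediamine (bidentate) → 6 donors. Coordination number = 6.
In an octahedral field the d⁹ configuration is t₂g⁶e_g³ (only one arrangement possible), giving 1 unpaired electron.

1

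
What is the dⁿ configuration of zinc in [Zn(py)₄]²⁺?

d10

Pyridine is neutral; balancing the +2 overall charge requires Zn(II).
Zn sits in group 12, so the d-electron count is 12 − 2 = 10.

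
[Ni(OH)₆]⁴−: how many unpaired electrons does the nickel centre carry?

Each hydroxide is −1; balancing the −4 overall charge requires Ni(II).
Nickel is a group-10 element; Ni(II) is therefore d⁸.
In an octahedral field the d⁸ configuration is t₂g⁶e_g² (only one arrangement possible), giving 2 unpaired electrons.

2 unpaired electrons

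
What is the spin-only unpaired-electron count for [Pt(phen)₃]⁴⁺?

Ligand charges: 1,10-phenanthroline is neutral. With an overall charge of +4 the platinum centre must be in the +4 oxidation state.
Platinum is a group-10 element; Pt(IV) is therefore d⁶.
Counting donor atoms: 3×1,10-phenanthroline (bidentate) → 6 donors. Coordination number = 6.
The spin state decides the count: a 5d ion has a large Δₒ and is invariably low-spin.
An octahedral low-spin d⁶ ion is t₂g⁶e_g⁰, giving 0 unpaired electrons.

0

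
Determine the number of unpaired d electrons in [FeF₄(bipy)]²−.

Ligand charges: each fluoride is −1; 2,2′-bipyridine is neutral. With an overall charge of −2 the iron centre must be in the +2 oxidation state.
Iron is a group-8 element; Fe(II) is therefore d⁶.
Counting donor atoms: 4×fluoride (monodentate) → 4 donors; 1×2,2′-bipyridine (bidentate) → 2 donors. Coordination number = 6.
The spin state decides the count: Fluoride is a weak-field ligand for a first-row metal, so the complex is high-spin.
An octahedral high-spin d⁶ ion is t₂g⁴e_g², giving 4 unpaired electrons.

4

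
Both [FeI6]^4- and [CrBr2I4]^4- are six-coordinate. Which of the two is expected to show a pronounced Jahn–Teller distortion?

[FeI6]^4-: Ligand charges: each iodide is −1. With an overall charge of −4 the iron centre must be in the +2 oxidation state. Fe sits in group 8, so the d-electron count is 8 − 2 = 6. Iodide is a weak-field ligand for a first-row metal, so the complex is high-spin. The d⁶ configuration leaves the e_g set evenly filled (or empty) — no strong Jahn–Teller driving force.
[CrBr2I4]^4-: Each bromide is −1; each iodide is −1; balancing the −4 overall charge requires Cr(II). Group 6 minus oxidation state 2 gives a d⁴ configuration. Bromide and iodide are weak-field ligands for a first-row metal, so the complex is high-spin. The t₂g³e_g¹ (high-spin) configuration has an unevenly filled e_g set; the Jahn–Teller theorem predicts a tetragonal distortion (typically axial elongation) to lift the degeneracy.

[CrBr2I4]^4-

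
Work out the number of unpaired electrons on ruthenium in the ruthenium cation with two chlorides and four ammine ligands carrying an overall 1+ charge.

1 unpaired electron

Each chloride is −1; ammonia is neutral; balancing the +1 overall charge requires Ru(III).
Ruthenium is a group-8 element; Ru(III) is therefore d⁵.
The spin state decides the count: a 4d ion has a large Δₒ and is invariably low-spin.
An octahedral low-spin d⁵ ion is t₂g⁵e_g⁰, giving 1 unpaired electron.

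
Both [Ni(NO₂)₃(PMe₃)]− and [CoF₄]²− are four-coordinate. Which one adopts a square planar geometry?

[Ni(NO₂)₃(PMe₃)]−

For [Ni(NO₂)₃(PMe₃)]−: Ligand charges: each nitro (N-bound nitrite) is −1; trimethylphosphine is neutral. With an overall charge of −1 the nickel centre must be in the +2 oxidation state. Ni sits in group 10, so the d-electron count is 10 − 2 = 8. Nitro (N-bound nitrite) and trimethylphosphine are strong-field ligands (high in the spectrochemical series). A 3d d⁸ ion with strong-field ligands gains enough CFSE to favour square planar over tetrahedral. → square planar.
For [CoF₄]²−: Each fluoride is −1; balancing the −2 overall charge requires Co(II). Group 9 minus oxidation state 2 gives a d⁷ configuration. For a high-spin 3d d⁷ ion with weak-field ligands the small Δₜ gives little square-planar CFSE advantage, so four ligands adopt the sterically favoured tetrahedral geometry. → tetrahedral.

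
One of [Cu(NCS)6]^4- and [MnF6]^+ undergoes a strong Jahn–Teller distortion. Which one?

[Cu(NCS)6]^4-: Each isothiocyanate is −1; balancing the −4 overall charge requires Cu(II). Group 11 minus oxidation state 2 gives a d⁹ configuration. The t₂g⁶e_g³ configuration has an unevenly filled e_g set; the Jahn–Teller theorem predicts a tetragonal distortion (typically axial elongation) to lift the degeneracy.
[MnF6]^+: Ligand charges: each fluoride is −1. With an overall charge of +1 the manganese centre must be in the +7 oxidation state. Group 7 minus oxidation state 7 gives a d⁰ configuration. The d⁰ configuration leaves the e_g set evenly filled (or empty) — no strong Jahn–Teller driving force.

[Cu(NCS)6]^4-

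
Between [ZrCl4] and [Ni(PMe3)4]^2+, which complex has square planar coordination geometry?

[Ni(PMe3)4]^2+

For [ZrCl4]: Ligand charges: each chloride is −1. With an overall charge of 0 the zirconium centre must be in the +4 oxidation state. Zr sits in group 4, so the d-electron count is 4 − 4 = 0. A d⁰ ion has no crystal-field stabilisation preference between square planar and tetrahedral, so four ligands adopt the sterically favoured tetrahedral geometry. → tetrahedral.
For [Ni(PMe3)4]^2+: Summing ligand charges against the +2 overall charge gives an oxidation state of +2 for nickel. Nickel is a group-10 element; Ni(II) is therefore d⁸. Trimethylphosphine is a strong-field ligand (high in the spectrochemical series). A 3d d⁸ ion with strong-field ligands gains enough CFSE to favour square planar over tetrahedral. → square planar.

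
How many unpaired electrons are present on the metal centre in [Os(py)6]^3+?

Pyridine is neutral; balancing the +3 overall charge requires Os(III).
Osmium is a group-8 element; Os(III) is therefore d⁵.
The spin state decides the count: a 5d ion has a large Δₒ and is invariably low-spin.
An octahedral low-spin d⁵ ion is t₂g⁵e_g⁰, giving 1 unpaired electron.

1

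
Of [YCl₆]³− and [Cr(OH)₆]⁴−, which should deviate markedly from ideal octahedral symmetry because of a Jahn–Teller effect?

[YCl₆]³−: Each chloride is −1; balancing the −3 overall charge requires Y(III). Y sits in group 3, so the d-electron count is 3 − 3 = 0. The d⁰ configuration leaves the e_g set evenly filled (or empty) — no strong Jahn–Teller driving force.
[Cr(OH)₆]⁴−: Each hydroxide is −1; balancing the −4 overall charge requires Cr(II). Cr sits in group 6, so the d-electron count is 6 − 2 = 4. Hydroxide is a weak-field ligand for a first-row metal, so the complex is high-spin. The t₂g³e_g¹ (high-spin) configuration has an unevenly filled e_g set; the Jahn–Teller theorem predicts a tetragonal distortion (typically axial elongation) to lift the degeneracy.

[Cr(OH)₆]⁴−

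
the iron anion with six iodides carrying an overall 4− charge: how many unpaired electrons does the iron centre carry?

4

Summing ligand charges against the −4 overall charge gives an oxidation state of +2 for iron.
Iron is a group-8 element; Fe(II) is therefore d⁶.
The spin state decides the count: Iodide is a weak-field ligand for a first-row metal, so the complex is high-spin.
An octahedral high-spin d⁶ ion is t₂g⁴e_g², giving 4 unpaired electrons.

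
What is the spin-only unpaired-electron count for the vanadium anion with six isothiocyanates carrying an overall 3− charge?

Each isothiocyanate is −1; balancing the −3 overall charge requires V(III).
Group 5 minus oxidation state 3 gives a d² configuration.
In an octahedral field the d² configuration is t₂g²e_g⁰ (only one arrangement possible), giving 2 unpaired electrons.

2 unpaired electrons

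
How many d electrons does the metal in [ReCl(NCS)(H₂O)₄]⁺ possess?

Summing ligand charges against the +1 overall charge gives an oxidation state of +3 for rhenium.
Rhenium is a group-7 element; Re(III) is therefore d⁴.

d⁴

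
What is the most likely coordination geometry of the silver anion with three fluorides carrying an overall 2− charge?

trigonal planar

Summing ligand charges against the −2 overall charge gives an oxidation state of +1 for silver.
Ag sits in group 11, so the d-electron count is 11 − 1 = 10.
With 3 monodentate ligands the coordination number is 3.
Three ligands around a d¹⁰ centre minimise repulsion in a trigonal-planar arrangement.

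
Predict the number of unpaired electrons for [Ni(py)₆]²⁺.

2

Summing ligand charges against the +2 overall charge gives an oxidation state of +2 for nickel.
Nickel is a group-10 element; Ni(II) is therefore d⁸.
In an octahedral field the d⁸ configuration is t₂g⁶e_g² (only one arrangement possible), giving 2 unpaired electrons.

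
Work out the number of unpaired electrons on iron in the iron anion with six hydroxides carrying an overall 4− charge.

4 unpaired electrons

Summing ligand charges against the −4 overall charge gives an oxidation state of +2 for iron.
Iron is a group-8 element; Fe(II) is therefore d⁶.
The spin state decides the count: Hydroxide is a weak-field ligand for a first-row metal, so the complex is high-spin.
An octahedral high-spin d⁶ ion is t₂g⁴e_g², giving 4 unpaired electrons.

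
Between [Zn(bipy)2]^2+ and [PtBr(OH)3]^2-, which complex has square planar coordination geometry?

[PtBr(OH)3]^2-

For [Zn(bipy)2]^2+: 2,2′-bipyridine is neutral; balancing the +2 overall charge requires Zn(II). Zinc is a group-12 element; Zn(II) is therefore d¹⁰. A d¹⁰ ion has no crystal-field stabilisation preference between square planar and tetrahedral, so four ligands adopt the sterically favoured tetrahedral geometry. → tetrahedral.
For [PtBr(OH)3]^2-: Ligand charges: each bromide is −1; each hydroxide is −1. With an overall charge of −2 the platinum centre must be in the +2 oxidation state. Group 10 minus oxidation state 2 gives a d⁸ configuration. A 5d d⁸ ion has a large crystal-field splitting; square planar leaves the high-energy d_{x²−y²} orbital empty and maximises CFSE. → square planar.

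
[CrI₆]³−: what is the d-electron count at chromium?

d3

Each iodide is −1; balancing the −3 overall charge requires Cr(III).
Chromium is a group-6 element; Cr(III) is therefore d³.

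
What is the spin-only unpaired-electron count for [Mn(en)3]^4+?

Ethylenediamine is neutral; balancing the +4 overall charge requires Mn(IV).
Mn sits in group 7, so the d-electron count is 7 − 4 = 3.
Counting donor atoms: 3×ethylenediamine (bidentate) → 6 donors. Coordination number = 6.
In an octahedral field the d³ configuration is t₂g³e_g⁰ (only one arrangement possible), giving 3 unpaired electrons.

3 unpaired electrons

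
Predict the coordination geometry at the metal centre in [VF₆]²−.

octahedral

Summing ligand charges against the −2 overall charge gives an oxidation state of +4 for vanadium.
Group 5 minus oxidation state 4 gives a d¹ configuration.
With 6 monodentate ligands the coordination number is 6.
Six donors around a single metal centre give an octahedral coordination sphere.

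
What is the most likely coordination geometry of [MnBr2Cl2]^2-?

tetrahedral

Ligand charges: each bromide is −1; each chloride is −1. With an overall charge of −2 the manganese centre must be in the +2 oxidation state.
Group 7 minus oxidation state 2 gives a d⁵ configuration.
With 4 monodentate ligands the coordination number is 4.
Bromide and chloride are weak-field ligands.
A high-spin d⁵ ion has zero CFSE in either geometry, so four ligands adopt the sterically favoured tetrahedral geometry.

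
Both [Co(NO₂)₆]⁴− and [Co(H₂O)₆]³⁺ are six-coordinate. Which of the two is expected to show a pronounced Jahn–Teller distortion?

[Co(NO₂)₆]⁴−

[Co(NO₂)₆]⁴−: Each nitro (N-bound nitrite) is −1; balancing the −4 overall charge requires Co(II). Group 9 minus oxidation state 2 gives a d⁷ configuration. Nitro (N-bound nitrite) is a strong-field ligand (high in the spectrochemical series) for a first-row metal, so the complex is low-spin. The t₂g⁶e_g¹ (low-spin) configuration has an unevenly filled e_g set; the Jahn–Teller theorem predicts a tetragonal distortion (typically axial elongation) to lift the degeneracy.
[Co(H₂O)₆]³⁺: Ligand charges: water is neutral. With an overall charge of +3 the cobalt centre must be in the +3 oxidation state. Co sits in group 9, so the d-electron count is 9 − 3 = 6. Co(III) has an exceptionally large octahedral splitting and is low-spin with essentially every ligand except fluoride. The d⁶ configuration leaves the e_g set evenly filled (or empty) — no strong Jahn–Teller driving force.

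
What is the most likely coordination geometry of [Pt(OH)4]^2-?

Summing ligand charges against the −2 overall charge gives an oxidation state of +2 for platinum.
Platinum is a group-10 element; Pt(II) is therefore d⁸.
Coordination number: 4.
A 5d d⁸ ion has a large crystal-field splitting; square planar leaves the high-energy d_{x²−y²} orbital empty and maximises CFSE.

square planar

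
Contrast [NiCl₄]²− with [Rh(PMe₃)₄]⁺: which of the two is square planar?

[Rh(PMe₃)₄]⁺

For [NiCl₄]²−: Each chloride is −1; balancing the −2 overall charge requires Ni(II). Group 10 minus oxidation state 2 gives a d⁸ configuration. Chloride is a weak-field ligand. With weak-field ligands the CFSE gain from square planar is small, so a 3d d⁸ ion takes the sterically preferred tetrahedral geometry. → tetrahedral.
For [Rh(PMe₃)₄]⁺: Ligand charges: trimethylphosphine is neutral. With an overall charge of +1 the rhodium centre must be in the +1 oxidation state. Group 9 minus oxidation state 1 gives a d⁸ configuration. A 4d d⁸ ion has a large crystal-field splitting; square planar leaves the high-energy d_{x²−y²} orbital empty and maximises CFSE. → square planar.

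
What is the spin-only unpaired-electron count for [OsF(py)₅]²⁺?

1

Ligand charges: each fluoride is −1; pyridine is neutral. With an overall charge of +2 the osmium centre must be in the +3 oxidation state.
Osmium is a group-8 element; Os(III) is therefore d⁵.
The spin state decides the count: a 5d ion has a large Δₒ and is invariably low-spin.
An octahedral low-spin d⁵ ion is t₂g⁵e_g⁰, giving 1 unpaired electron.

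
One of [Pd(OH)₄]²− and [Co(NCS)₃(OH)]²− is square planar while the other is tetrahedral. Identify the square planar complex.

For [Pd(OH)₄]²−: Summing ligand charges against the −2 overall charge gives an oxidation state of +2 for palladium. Palladium is a group-10 element; Pd(II) is therefore d⁸. A 4d d⁸ ion has a large crystal-field splitting; square planar leaves the high-energy d_{x²−y²} orbital empty and maximises CFSE. → square planar.
For [Co(NCS)₃(OH)]²−: Ligand charges: each isothiocyanate is −1; each hydroxide is −1. With an overall charge of −2 the cobalt centre must be in the +2 oxidation state. Group 9 minus oxidation state 2 gives a d⁷ configuration. For a high-spin 3d d⁷ ion with weak-field ligands the small Δₜ gives little square-planar CFSE advantage, so four ligands adopt the sterically favoured tetrahedral geometry. → tetrahedral.

[Pd(OH)₄]²−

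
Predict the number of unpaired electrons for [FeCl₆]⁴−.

4 unpaired electrons

Summing ligand charges against the −4 overall charge gives an oxidation state of +2 for iron.
Fe sits in group 8, so the d-electron count is 8 − 2 = 6.
The spin state decides the count: Chloride is a weak-field ligand for a first-row metal, so the complex is high-spin.
An octahedral high-spin d⁶ ion is t₂g⁴e_g², giving 4 unpaired electrons.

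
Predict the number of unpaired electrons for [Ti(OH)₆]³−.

1 unpaired electron

Ligand charges: each hydroxide is −1. With an overall charge of −3 the titanium centre must be in the +3 oxidation state.
Titanium is a group-4 element; Ti(III) is therefore d¹.
In an octahedral field the d¹ configuration is t₂g¹e_g⁰ (only one arrangement possible), giving 1 unpaired electron.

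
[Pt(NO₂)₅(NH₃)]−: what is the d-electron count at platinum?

Summing ligand charges against the −1 overall charge gives an oxidation state of +4 for platinum.
Platinum is a group-10 element; Pt(IV) is therefore d⁶.

d6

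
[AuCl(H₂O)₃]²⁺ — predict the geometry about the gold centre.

Ligand charges: each chloride is −1; water is neutral. With an overall charge of +2 the gold centre must be in the +3 oxidation state.
Group 11 minus oxidation state 3 gives a d⁸ configuration.
With 4 monodentate ligands the coordination number is 4.
A 5d d⁸ ion has a large crystal-field splitting; square planar leaves the high-energy d_{x²−y²} orbital empty and maximises CFSE.

square planar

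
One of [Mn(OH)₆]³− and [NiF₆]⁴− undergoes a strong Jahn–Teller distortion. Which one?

[Mn(OH)₆]³−: Summing ligand charges against the −3 overall charge gives an oxidation state of +3 for manganese. Group 7 minus oxidation state 3 gives a d⁴ configuration. Hydroxide is a weak-field ligand for a first-row metal, so the complex is high-spin. The t₂g³e_g¹ (high-spin) configuration has an unevenly filled e_g set; the Jahn–Teller theorem predicts a tetragonal distortion (typically axial elongation) to lift the degeneracy.
[NiF₆]⁴−: Summing ligand charges against the −4 overall charge gives an oxidation state of +2 for nickel. Nickel is a group-10 element; Ni(II) is therefore d⁸. The d⁸ configuration leaves the e_g set evenly filled (or empty) — no strong Jahn–Teller driving force.

[Mn(OH)₆]³−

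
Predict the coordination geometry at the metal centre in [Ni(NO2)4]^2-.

square planar

Summing ligand charges against the −2 overall charge gives an oxidation state of +2 for nickel.
Group 10 minus oxidation state 2 gives a d⁸ configuration.
Coordination number: 4.
Nitro (N-bound nitrite) is a strong-field ligand (high in the spectrochemical series).
A 3d d⁸ ion with strong-field ligands gains enough CFSE to favour square planar over tetrahedral.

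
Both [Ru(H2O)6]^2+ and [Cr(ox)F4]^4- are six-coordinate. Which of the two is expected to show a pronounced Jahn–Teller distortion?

[Cr(ox)F4]^4-

[Ru(H2O)6]^2+: Ligand charges: water is neutral. With an overall charge of +2 the ruthenium centre must be in the +2 oxidation state. Group 8 minus oxidation state 2 gives a d⁶ configuration. A 4d ion has a large Δₒ and is invariably low-spin. The d⁶ configuration leaves the e_g set evenly filled (or empty) — no strong Jahn–Teller driving force.
[Cr(ox)F4]^4-: Each oxalate is −2; each fluoride is −1; balancing the −4 overall charge requires Cr(II). Chromium is a group-6 element; Cr(II) is therefore d⁴. Fluoride and oxalate are weak-field ligands for a first-row metal, so the complex is high-spin. The t₂g³e_g¹ (high-spin) configuration has an unevenly filled e_g set; the Jahn–Teller theorem predicts a tetragonal distortion (typically axial elongation) to lift the degeneracy.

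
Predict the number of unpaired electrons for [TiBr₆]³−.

Each bromide is −1; balancing the −3 overall charge requires Ti(III).
Group 4 minus oxidation state 3 gives a d¹ configuration.
In an octahedral field the d¹ configuration is t₂g¹e_g⁰ (only one arrangement possible), giving 1 unpaired electron.

1 unpaired electron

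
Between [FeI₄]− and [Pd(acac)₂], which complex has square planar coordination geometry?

For [FeI₄]−: Ligand charges: each iodide is −1. With an overall charge of −1 the iron centre must be in the +3 oxidation state. Iron is a group-8 element; Fe(III) is therefore d⁵. A high-spin d⁵ ion has zero CFSE in either geometry, so four ligands adopt the sterically favoured tetrahedral geometry. → tetrahedral.
For [Pd(acac)₂]: Each acetylacetonate is −1; balancing the 0 overall charge requires Pd(II). Pd sits in group 10, so the d-electron count is 10 − 2 = 8. A 4d d⁸ ion has a large crystal-field splitting; square planar leaves the high-energy d_{x²−y²} orbital empty and maximises CFSE. → square planar.

[Pd(acac)₂]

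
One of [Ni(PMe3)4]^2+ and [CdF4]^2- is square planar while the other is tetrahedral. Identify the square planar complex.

[Ni(PMe3)4]^2+

For [Ni(PMe3)4]^2+: Ligand charges: trimethylphosphine is neutral. With an overall charge of +2 the nickel centre must be in the +2 oxidation state. Nickel is a group-10 element; Ni(II) is therefore d⁸. Trimethylphosphine is a strong-field ligand (high in the spectrochemical series). A 3d d⁸ ion with strong-field ligands gains enough CFSE to favour square planar over tetrahedral. → square planar.
For [CdF4]^2-: Summing ligand charges against the −2 overall charge gives an oxidation state of +2 for cadmium. Cadmium is a group-12 element; Cd(II) is therefore d¹⁰. A d¹⁰ ion has no crystal-field stabilisation preference between square planar and tetrahedral, so four ligands adopt the sterically favoured tetrahedral geometry. → tetrahedral.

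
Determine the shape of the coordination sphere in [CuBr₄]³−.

tetrahedral

Summing ligand charges against the −3 overall charge gives an oxidation state of +1 for copper.
Group 11 minus oxidation state 1 gives a d¹⁰ configuration.
Coordination number: 4.
A d¹⁰ ion has no crystal-field stabilisation preference between square planar and tetrahedral, so four ligands adopt the sterically favoured tetrahedral geometry.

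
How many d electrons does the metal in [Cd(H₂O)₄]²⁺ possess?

Summing ligand charges against the +2 overall charge gives an oxidation state of +2 for cadmium.
Cd sits in group 12, so the d-electron count is 12 − 2 = 10.

d10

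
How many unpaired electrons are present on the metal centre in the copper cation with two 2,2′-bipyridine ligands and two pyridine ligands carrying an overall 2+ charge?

1

Summing ligand charges against the +2 overall charge gives an oxidation state of +2 for copper.
Group 11 minus oxidation state 2 gives a d⁹ configuration.
Counting donor atoms: 2×2,2′-bipyridine (bidentate) → 4 donors; 2×pyridine (monodentate) → 2 donors. Coordination number = 6.
In an octahedral field the d⁹ configuration is t₂g⁶e_g³ (only one arrangement possible), giving 1 unpaired electron.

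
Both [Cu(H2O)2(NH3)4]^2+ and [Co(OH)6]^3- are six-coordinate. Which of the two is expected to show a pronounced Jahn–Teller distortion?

[Cu(H2O)2(NH3)4]^2+

[Cu(H2O)2(NH3)4]^2+: Ligand charges: water is neutral; ammonia is neutral. With an overall charge of +2 the copper centre must be in the +2 oxidation state. Cu sits in group 11, so the d-electron count is 11 − 2 = 9. The t₂g⁶e_g³ configuration has an unevenly filled e_g set; the Jahn–Teller theorem predicts a tetragonal distortion (typically axial elongation) to lift the degeneracy.
[Co(OH)6]^3-: Each hydroxide is −1; balancing the −3 overall charge requires Co(III). Co sits in group 9, so the d-electron count is 9 − 3 = 6. Co(III) has an exceptionally large octahedral splitting and is low-spin with essentially every ligand except fluoride. The d⁶ configuration leaves the e_g set evenly filled (or empty) — no strong Jahn–Teller driving force.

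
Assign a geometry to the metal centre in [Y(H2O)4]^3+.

tetrahedral

Ligand charges: water is neutral. With an overall charge of +3 the yttrium centre must be in the +3 oxidation state.
Yttrium is a group-3 element; Y(III) is therefore d⁰.
Coordination number: 4.
A d⁰ ion has no crystal-field stabilisation preference between square planar and tetrahedral, so four ligands adopt the sterically favoured tetrahedral geometry.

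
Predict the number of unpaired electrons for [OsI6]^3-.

Ligand charges: each iodide is −1. With an overall charge of −3 the osmium centre must be in the +3 oxidation state.
Osmium is a group-8 element; Os(III) is therefore d⁵.
The spin state decides the count: a 5d ion has a large Δₒ and is invariably low-spin.
An octahedral low-spin d⁵ ion is t₂g⁵e_g⁰, giving 1 unpaired electron.

1 unpaired electron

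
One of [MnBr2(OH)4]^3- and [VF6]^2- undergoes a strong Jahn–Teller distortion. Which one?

[MnBr2(OH)4]^3-: Summing ligand charges against the −3 overall charge gives an oxidation state of +3 for manganese. Mn sits in group 7, so the d-electron count is 7 − 3 = 4. Bromide and hydroxide are weak-field ligands for a first-row metal, so the complex is high-spin. The t₂g³e_g¹ (high-spin) configuration has an unevenly filled e_g set; the Jahn–Teller theorem predicts a tetragonal distortion (typically axial elongation) to lift the degeneracy.
[VF6]^2-: Ligand charges: each fluoride is −1. With an overall charge of −2 the vanadium centre must be in the +4 oxidation state. V sits in group 5, so the d-electron count is 5 − 4 = 1. The d¹ configuration leaves the e_g set evenly filled (or empty) — no strong Jahn–Teller driving force.

[MnBr2(OH)4]^3-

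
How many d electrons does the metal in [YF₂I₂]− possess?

d⁰

Summing ligand charges against the −1 overall charge gives an oxidation state of +3 for yttrium.
Yttrium is a group-3 element; Y(III) is therefore d⁰.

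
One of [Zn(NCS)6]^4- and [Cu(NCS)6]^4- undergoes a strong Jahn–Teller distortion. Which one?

[Cu(NCS)6]^4-

[Zn(NCS)6]^4-: Ligand charges: each isothiocyanate is −1. With an overall charge of −4 the zinc centre must be in the +2 oxidation state. Group 12 minus oxidation state 2 gives a d¹⁰ configuration. The d¹⁰ configuration leaves the e_g set evenly filled (or empty) — no strong Jahn–Teller driving force.
[Cu(NCS)6]^4-: Each isothiocyanate is −1; balancing the −4 overall charge requires Cu(II). Cu sits in group 11, so the d-electron count is 11 − 2 = 9. The t₂g⁶e_g³ configuration has an unevenly filled e_g set; the Jahn–Teller theorem predicts a tetragonal distortion (typically axial elongation) to lift the degeneracy.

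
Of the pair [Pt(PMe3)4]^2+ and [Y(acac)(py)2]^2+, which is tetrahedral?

[Y(acac)(py)2]^2+

For [Pt(PMe3)4]^2+: Summing ligand charges against the +2 overall charge gives an oxidation state of +2 for platinum. Platinum is a group-10 element; Pt(II) is therefore d⁸. A 5d d⁸ ion has a large crystal-field splitting; square planar leaves the high-energy d_{x²−y²} orbital empty and maximises CFSE. → square planar.
For [Y(acac)(py)2]^2+: Summing ligand charges against the +2 overall charge gives an oxidation state of +3 for yttrium. Yttrium is a group-3 element; Y(III) is therefore d⁰. A d⁰ ion has no crystal-field stabilisation preference between square planar and tetrahedral, so four ligands adopt the sterically favoured tetrahedral geometry. → tetrahedral.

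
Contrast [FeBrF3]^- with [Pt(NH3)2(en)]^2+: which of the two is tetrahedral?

For [FeBrF3]^-: Each bromide is −1; each fluoride is −1; balancing the −1 overall charge requires Fe(III). Fe sits in group 8, so the d-electron count is 8 − 3 = 5. A high-spin d⁵ ion has zero CFSE in either geometry, so four ligands adopt the sterically favoured tetrahedral geometry. → tetrahedral.
For [Pt(NH3)2(en)]^2+: Ligand charges: ammonia is neutral; ethylenediamine is neutral. With an overall charge of +2 the platinum centre must be in the +2 oxidation state. Platinum is a group-10 element; Pt(II) is therefore d⁸. A 5d d⁸ ion has a large crystal-field splitting; square planar leaves the high-energy d_{x²−y²} orbital empty and maximises CFSE. → square planar.

[FeBrF3]^-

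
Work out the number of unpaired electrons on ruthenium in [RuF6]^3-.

1 unpaired electron

Each fluoride is −1; balancing the −3 overall charge requires Ru(III).
Ru sits in group 8, so the d-electron count is 8 − 3 = 5.
The spin state decides the count: a 4d ion has a large Δₒ and is invariably low-spin.
An octahedral low-spin d⁵ ion is t₂g⁵e_g⁰, giving 1 unpaired electron.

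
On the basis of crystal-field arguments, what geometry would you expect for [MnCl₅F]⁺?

octahedral

Summing ligand charges against the +1 overall charge gives an oxidation state of +7 for manganese.
Manganese is a group-7 element; Mn(VII) is therefore d⁰.
With 6 monodentate ligands the coordination number is 6.
Six donors around a single metal centre give an octahedral coordination sphere.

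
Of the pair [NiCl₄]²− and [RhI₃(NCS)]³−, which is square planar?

[RhI₃(NCS)]³−

For [NiCl₄]²−: Each chloride is −1; balancing the −2 overall charge requires Ni(II). Ni sits in group 10, so the d-electron count is 10 − 2 = 8. Chloride is a weak-field ligand. With weak-field ligands the CFSE gain from square planar is small, so a 3d d⁸ ion takes the sterically preferred tetrahedral geometry. → tetrahedral.
For [RhI₃(NCS)]³−: Summing ligand charges against the −3 overall charge gives an oxidation state of +1 for rhodium. Rh sits in group 9, so the d-electron count is 9 − 1 = 8. A 4d d⁸ ion has a large crystal-field splitting; square planar leaves the high-energy d_{x²−y²} orbital empty and maximises CFSE. → square planar.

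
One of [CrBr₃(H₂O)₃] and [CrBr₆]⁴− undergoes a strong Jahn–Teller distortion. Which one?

[CrBr₃(H₂O)₃]: Each bromide is −1; water is neutral; balancing the 0 overall charge requires Cr(III). Group 6 minus oxidation state 3 gives a d³ configuration. The d³ configuration leaves the e_g set evenly filled (or empty) — no strong Jahn–Teller driving force.
[CrBr₆]⁴−: Ligand charges: each bromide is −1. With an overall charge of −4 the chromium centre must be in the +2 oxidation state. Cr sits in group 6, so the d-electron count is 6 − 2 = 4. Bromide is a weak-field ligand for a first-row metal, so the complex is high-spin. The t₂g³e_g¹ (high-spin) configuration has an unevenly filled e_g set; the Jahn–Teller theorem predicts a tetragonal distortion (typically axial elongation) to lift the degeneracy.

[CrBr₆]⁴−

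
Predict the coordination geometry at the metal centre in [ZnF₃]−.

Each fluoride is −1; balancing the −1 overall charge requires Zn(II).
Zn sits in group 12, so the d-electron count is 12 − 2 = 10.
With 3 monodentate ligands the coordination number is 3.
Three ligands around a d¹⁰ centre minimise repulsion in a trigonal-planar arrangement.

trigonal planar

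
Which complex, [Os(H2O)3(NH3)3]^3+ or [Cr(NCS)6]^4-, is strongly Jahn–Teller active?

[Os(H2O)3(NH3)3]^3+: Summing ligand charges against the +3 overall charge gives an oxidation state of +3 for osmium. Group 8 minus oxidation state 3 gives a d⁵ configuration. A 5d ion has a large Δₒ and is invariably low-spin. The d⁵ configuration leaves the e_g set evenly filled (or empty) — no strong Jahn–Teller driving force.
[Cr(NCS)6]^4-: Each isothiocyanate is −1; balancing the −4 overall charge requires Cr(II). Cr sits in group 6, so the d-electron count is 6 − 2 = 4. Isothiocyanate is a weak-field ligand for a first-row metal, so the complex is high-spin. The t₂g³e_g¹ (high-spin) configuration has an unevenly filled e_g set; the Jahn–Teller theorem predicts a tetragonal distortion (typically axial elongation) to lift the degeneracy.

[Cr(NCS)6]^4-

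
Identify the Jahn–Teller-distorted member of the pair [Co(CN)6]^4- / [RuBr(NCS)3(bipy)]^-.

[Co(CN)6]^4-: Summing ligand charges against the −4 overall charge gives an oxidation state of +2 for cobalt. Cobalt is a group-9 element; Co(II) is therefore d⁷. Cyanide is a strong-field ligand (high in the spectrochemical series) for a first-row metal, so the complex is low-spin. The t₂g⁶e_g¹ (low-spin) configuration has an unevenly filled e_g set; the Jahn–Teller theorem predicts a tetragonal distortion (typically axial elongation) to lift the degeneracy.
[RuBr(NCS)3(bipy)]^-: Summing ligand charges against the −1 overall charge gives an oxidation state of +3 for ruthenium. Ruthenium is a group-8 element; Ru(III) is therefore d⁵. A 4d ion has a large Δₒ and is invariably low-spin. The d⁵ configuration leaves the e_g set evenly filled (or empty) — no strong Jahn–Teller driving force.

[Co(CN)6]^4-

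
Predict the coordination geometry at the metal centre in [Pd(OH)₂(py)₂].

square planar

Each hydroxide is −1; pyridine is neutral; balancing the 0 overall charge requires Pd(II).
Group 10 minus oxidation state 2 gives a d⁸ configuration.
Coordination number: 4.
A 4d d⁸ ion has a large crystal-field splitting; square planar leaves the high-energy d_{x²−y²} orbital empty and maximises CFSE.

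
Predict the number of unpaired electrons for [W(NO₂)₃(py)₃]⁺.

Each nitro (N-bound nitrite) is −1; pyridine is neutral; balancing the +1 overall charge requires W(IV).
Tungsten is a group-6 element; W(IV) is therefore d².
In an octahedral field the d² configuration is t₂g²e_g⁰ (only one arrangement possible), giving 2 unpaired electrons.

2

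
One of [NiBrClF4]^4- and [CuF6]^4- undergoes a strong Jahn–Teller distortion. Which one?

[NiBrClF4]^4-: Summing ligand charges against the −4 overall charge gives an oxidation state of +2 for nickel. Group 10 minus oxidation state 2 gives a d⁸ configuration. The d⁸ configuration leaves the e_g set evenly filled (or empty) — no strong Jahn–Teller driving force.
[CuF6]^4-: Summing ligand charges against the −4 overall charge gives an oxidation state of +2 for copper. Copper is a group-11 element; Cu(II) is therefore d⁹. The t₂g⁶e_g³ configuration has an unevenly filled e_g set; the Jahn–Teller theorem predicts a tetragonal distortion (typically axial elongation) to lift the degeneracy.

[CuF6]^4-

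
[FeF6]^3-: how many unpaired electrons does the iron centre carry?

5

Ligand charges: each fluoride is −1. With an overall charge of −3 the iron centre must be in the +3 oxidation state.
Iron is a group-8 element; Fe(III) is therefore d⁵.
The spin state decides the count: Fluoride is a weak-field ligand for a first-row metal, so the complex is high-spin.
An octahedral high-spin d⁵ ion is t₂g³e_g², giving 5 unpaired electrons.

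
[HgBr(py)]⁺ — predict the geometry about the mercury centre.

linear

Ligand charges: each bromide is −1; pyridine is neutral. With an overall charge of +1 the mercury centre must be in the +2 oxidation state.
Hg sits in group 12, so the d-electron count is 12 − 2 = 10.
With 2 monodentate ligands the coordination number is 2.
A d¹⁰ ion with only two ligands adopts a linear arrangement (sp hybridisation; no CFSE preference).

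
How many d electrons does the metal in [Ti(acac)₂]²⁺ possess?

Each acetylacetonate is −1; balancing the +2 overall charge requires Ti(IV).
Ti sits in group 4, so the d-electron count is 4 − 4 = 0.

d⁰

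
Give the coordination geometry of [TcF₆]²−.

octahedral

Ligand charges: each fluoride is −1. With an overall charge of −2 the technetium centre must be in the +4 oxidation state.
Technetium is a group-7 element; Tc(IV) is therefore d³.
Coordination number: 6.
Six donors around a single metal centre give an octahedral coordination sphere.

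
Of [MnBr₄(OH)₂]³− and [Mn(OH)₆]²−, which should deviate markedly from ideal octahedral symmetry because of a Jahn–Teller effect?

[MnBr₄(OH)₂]³−: Ligand charges: each bromide is −1; each hydroxide is −1. With an overall charge of −3 the manganese centre must be in the +3 oxidation state. Group 7 minus oxidation state 3 gives a d⁴ configuration. Bromide and hydroxide are weak-field ligands for a first-row metal, so the complex is high-spin. The t₂g³e_g¹ (high-spin) configuration has an unevenly filled e_g set; the Jahn–Teller theorem predicts a tetragonal distortion (typically axial elongation) to lift the degeneracy.
[Mn(OH)₆]²−: Summing ligand charges against the −2 overall charge gives an oxidation state of +4 for manganese. Manganese is a group-7 element; Mn(IV) is therefore d³. The d³ configuration leaves the e_g set evenly filled (or empty) — no strong Jahn–Teller driving force.

[MnBr₄(OH)₂]³−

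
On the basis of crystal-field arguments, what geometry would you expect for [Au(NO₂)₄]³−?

tetrahedral

Ligand charges: each nitro (N-bound nitrite) is −1. With an overall charge of −3 the gold centre must be in the +1 oxidation state.
Gold is a group-11 element; Au(I) is therefore d¹⁰.
With 4 monodentate ligands the coordination number is 4.
A d¹⁰ ion has no crystal-field stabilisation preference between square planar and tetrahedral, so four ligands adopt the sterically favoured tetrahedral geometry.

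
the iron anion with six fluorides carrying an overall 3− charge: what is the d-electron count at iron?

d5

Summing ligand charges against the −3 overall charge gives an oxidation state of +3 for iron.
Iron is a group-8 element; Fe(III) is therefore d⁵.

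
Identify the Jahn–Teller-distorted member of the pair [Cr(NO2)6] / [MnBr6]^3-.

[Cr(NO2)6]: Each nitro (N-bound nitrite) is −1; balancing the 0 overall charge requires Cr(VI). Chromium is a group-6 element; Cr(VI) is therefore d⁰. The d⁰ configuration leaves the e_g set evenly filled (or empty) — no strong Jahn–Teller driving force.
[MnBr6]^3-: Each bromide is −1; balancing the −3 overall charge requires Mn(III). Group 7 minus oxidation state 3 gives a d⁴ configuration. Bromide is a weak-field ligand for a first-row metal, so the complex is high-spin. The t₂g³e_g¹ (high-spin) configuration has an unevenly filled e_g set; the Jahn–Teller theorem predicts a tetragonal distortion (typically axial elongation) to lift the degeneracy.

[MnBr6]^3-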